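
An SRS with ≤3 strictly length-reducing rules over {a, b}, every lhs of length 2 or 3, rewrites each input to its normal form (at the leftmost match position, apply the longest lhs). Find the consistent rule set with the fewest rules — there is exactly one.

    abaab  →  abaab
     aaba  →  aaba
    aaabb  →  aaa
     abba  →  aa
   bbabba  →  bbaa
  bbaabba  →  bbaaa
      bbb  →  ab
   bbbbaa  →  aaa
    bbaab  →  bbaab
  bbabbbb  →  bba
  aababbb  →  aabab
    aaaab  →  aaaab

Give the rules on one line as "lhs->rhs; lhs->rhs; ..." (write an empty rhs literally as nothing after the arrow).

  | abaab
  | aaba
  | aaabb => aaa
  | abba => aa

abb->a; bbb->ab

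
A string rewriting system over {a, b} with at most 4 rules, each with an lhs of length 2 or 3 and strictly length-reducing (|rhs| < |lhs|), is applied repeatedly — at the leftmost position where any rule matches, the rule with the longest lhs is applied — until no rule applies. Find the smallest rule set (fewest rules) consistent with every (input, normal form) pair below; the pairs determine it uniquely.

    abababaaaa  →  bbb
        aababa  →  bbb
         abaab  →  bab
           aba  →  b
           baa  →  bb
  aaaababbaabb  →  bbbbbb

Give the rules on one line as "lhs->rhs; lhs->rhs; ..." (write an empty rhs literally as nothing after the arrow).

aa->b; aaa->; aba->b

  | abababaaaa => bbabaaaa => bbbaaa => bbb
  | aababa => bbaba => bbb
  | abaab => bab
  | aba => b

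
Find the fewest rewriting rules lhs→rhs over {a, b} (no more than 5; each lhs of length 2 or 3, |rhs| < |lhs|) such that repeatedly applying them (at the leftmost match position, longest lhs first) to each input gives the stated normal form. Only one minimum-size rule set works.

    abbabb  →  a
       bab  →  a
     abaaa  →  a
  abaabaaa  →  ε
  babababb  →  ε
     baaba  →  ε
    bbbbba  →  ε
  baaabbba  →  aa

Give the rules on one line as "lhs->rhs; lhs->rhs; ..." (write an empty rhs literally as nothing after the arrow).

  | abbabb => aaabb => bb => a
  | bab => ba => a
  | abaaa => aaaa => a
  | abaabaaa => aaabaaa => baaa => aaa => ε

aaa->; ba->a; bab->ba; bb->a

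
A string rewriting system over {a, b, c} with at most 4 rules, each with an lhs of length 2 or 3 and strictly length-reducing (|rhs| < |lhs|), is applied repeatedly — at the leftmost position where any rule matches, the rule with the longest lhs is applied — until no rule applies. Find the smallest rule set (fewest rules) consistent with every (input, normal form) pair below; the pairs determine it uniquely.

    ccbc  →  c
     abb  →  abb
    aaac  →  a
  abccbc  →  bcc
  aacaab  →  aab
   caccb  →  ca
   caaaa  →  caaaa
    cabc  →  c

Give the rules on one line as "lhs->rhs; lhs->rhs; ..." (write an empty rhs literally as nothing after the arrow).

aac->; abc->b; cb->c; ccb->

  | ccbc => c
  | abb
  | aaac => a
  | abccbc => bcbc => bcc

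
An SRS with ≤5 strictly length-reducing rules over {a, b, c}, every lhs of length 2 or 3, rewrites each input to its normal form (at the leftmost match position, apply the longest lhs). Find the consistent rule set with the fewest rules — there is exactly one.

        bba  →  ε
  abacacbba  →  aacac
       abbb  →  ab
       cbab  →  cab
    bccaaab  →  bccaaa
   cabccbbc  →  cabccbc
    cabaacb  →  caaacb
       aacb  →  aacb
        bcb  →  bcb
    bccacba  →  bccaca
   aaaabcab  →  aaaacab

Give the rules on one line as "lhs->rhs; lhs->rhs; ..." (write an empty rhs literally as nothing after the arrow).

  | bba => ε
  | abacacbba => aacacbba => aacac
  | abbb => abb => ab
  | cbab => cab

aab->aa; ba->a; bb->b; bba->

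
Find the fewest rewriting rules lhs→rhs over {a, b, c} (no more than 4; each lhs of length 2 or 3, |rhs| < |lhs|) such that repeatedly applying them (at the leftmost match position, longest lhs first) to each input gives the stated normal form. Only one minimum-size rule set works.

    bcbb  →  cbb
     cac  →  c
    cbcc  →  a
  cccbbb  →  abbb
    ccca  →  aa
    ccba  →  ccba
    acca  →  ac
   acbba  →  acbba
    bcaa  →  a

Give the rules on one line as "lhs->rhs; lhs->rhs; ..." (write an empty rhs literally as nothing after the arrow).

  | bcbb => cbb
  | cac => c
  | cbcc => ccc => a
  | cccbbb => abbb

bc->c; ca->; ccc->a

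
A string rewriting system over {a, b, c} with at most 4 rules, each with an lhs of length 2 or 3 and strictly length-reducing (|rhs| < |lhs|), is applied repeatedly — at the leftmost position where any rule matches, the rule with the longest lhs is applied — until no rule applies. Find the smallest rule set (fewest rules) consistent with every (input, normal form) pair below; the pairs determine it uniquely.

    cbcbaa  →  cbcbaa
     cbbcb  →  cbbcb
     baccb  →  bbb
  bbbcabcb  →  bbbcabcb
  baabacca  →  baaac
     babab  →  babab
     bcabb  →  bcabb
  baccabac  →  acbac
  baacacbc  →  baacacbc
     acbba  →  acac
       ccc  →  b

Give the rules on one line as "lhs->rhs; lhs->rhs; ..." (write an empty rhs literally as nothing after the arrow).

  | cbcbaa
  | cbbcb
  | baccb => bbb
  | bbbcabcb

acc->b; bba->ac; ccc->b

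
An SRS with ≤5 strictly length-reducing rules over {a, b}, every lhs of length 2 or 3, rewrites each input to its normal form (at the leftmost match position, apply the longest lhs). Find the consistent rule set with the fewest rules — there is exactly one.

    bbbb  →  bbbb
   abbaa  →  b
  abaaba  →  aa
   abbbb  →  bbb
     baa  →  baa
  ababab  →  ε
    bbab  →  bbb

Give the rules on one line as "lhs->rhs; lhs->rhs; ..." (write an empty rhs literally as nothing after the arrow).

  | bbbb
  | abbaa => baaa => b
  | abaaba => aaba => aa
  | abbbb => babb => bbb

aaa->; ab->; abb->ba; bab->bb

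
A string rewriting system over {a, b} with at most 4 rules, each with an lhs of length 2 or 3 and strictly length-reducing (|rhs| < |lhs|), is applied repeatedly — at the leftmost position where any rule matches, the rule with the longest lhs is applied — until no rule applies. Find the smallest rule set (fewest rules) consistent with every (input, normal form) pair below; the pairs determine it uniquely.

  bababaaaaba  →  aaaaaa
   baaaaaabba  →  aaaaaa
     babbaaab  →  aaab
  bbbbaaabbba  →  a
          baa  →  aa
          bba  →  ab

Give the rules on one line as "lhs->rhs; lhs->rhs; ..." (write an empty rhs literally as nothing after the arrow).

  | bababaaaaba => abaaaaba => aaaaaba => aaaaaa
  | baaaaaabba => aaaaaabba => aaaaaba => aaaaaa
  | babbaaab => baaab => aaab
  | bbbbaaabbba => bbabaabbba => abbaabbba => baabbba => aabbba => abba => ba => a

abb->b; ba->a; bab->; bba->ab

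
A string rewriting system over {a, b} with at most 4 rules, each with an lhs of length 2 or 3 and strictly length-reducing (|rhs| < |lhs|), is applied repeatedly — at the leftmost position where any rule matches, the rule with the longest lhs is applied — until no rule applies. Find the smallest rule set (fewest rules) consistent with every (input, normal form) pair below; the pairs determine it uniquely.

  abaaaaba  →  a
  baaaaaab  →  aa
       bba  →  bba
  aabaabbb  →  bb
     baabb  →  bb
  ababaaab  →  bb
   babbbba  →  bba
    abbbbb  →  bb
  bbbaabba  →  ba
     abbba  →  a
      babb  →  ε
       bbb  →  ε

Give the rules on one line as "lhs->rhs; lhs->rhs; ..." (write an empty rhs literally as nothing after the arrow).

  | abaaaaba => baaaaba => aaba => a
  | baaaaaab => aaaab => aa
  | bba
  | aabaabbb => aabbb => bb

aab->; ab->b; baa->; bbb->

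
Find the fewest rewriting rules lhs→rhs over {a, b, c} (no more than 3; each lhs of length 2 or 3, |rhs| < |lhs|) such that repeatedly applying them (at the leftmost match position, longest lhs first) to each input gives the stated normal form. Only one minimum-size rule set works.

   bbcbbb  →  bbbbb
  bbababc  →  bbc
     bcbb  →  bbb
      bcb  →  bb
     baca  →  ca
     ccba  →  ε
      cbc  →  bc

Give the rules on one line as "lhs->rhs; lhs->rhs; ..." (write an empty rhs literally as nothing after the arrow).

ba->; cb->b

  | bbcbbb => bbbbb
  | bbababc => bbabc => bbc
  | bcbb => bbb
  | bcb => bb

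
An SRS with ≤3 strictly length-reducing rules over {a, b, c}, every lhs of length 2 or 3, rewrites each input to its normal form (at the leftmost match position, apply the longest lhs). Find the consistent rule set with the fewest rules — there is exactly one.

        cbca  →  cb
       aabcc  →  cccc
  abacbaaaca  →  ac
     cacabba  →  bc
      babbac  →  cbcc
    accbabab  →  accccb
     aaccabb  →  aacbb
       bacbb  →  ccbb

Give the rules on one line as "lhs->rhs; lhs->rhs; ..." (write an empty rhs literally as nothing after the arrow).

aab->cc; ba->c; ca->

  | cbca => cb
  | aabcc => cccc
  | abacbaaaca => accbaaaca => acccaaca => accaca => acca => ac
  | cacabba => cabba => bba => bc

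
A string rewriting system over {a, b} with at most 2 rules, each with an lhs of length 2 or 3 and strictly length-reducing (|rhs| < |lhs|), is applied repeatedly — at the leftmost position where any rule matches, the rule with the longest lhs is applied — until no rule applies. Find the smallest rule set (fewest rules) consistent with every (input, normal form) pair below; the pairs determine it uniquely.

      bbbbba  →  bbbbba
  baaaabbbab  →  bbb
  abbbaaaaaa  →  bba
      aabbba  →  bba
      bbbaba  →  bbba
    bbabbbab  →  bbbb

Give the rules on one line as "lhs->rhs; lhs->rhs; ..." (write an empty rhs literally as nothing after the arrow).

  | bbbbba
  | baaaabbbab => baaabbbab => baabbbab => babbbab => bbbab => bbb
  | abbbaaaaaa => bbaaaaaa => bbaaaaa => bbaaaa => bbaaa => bbaa => bba
  | aabbba => abbba => bba

aa->a; ab->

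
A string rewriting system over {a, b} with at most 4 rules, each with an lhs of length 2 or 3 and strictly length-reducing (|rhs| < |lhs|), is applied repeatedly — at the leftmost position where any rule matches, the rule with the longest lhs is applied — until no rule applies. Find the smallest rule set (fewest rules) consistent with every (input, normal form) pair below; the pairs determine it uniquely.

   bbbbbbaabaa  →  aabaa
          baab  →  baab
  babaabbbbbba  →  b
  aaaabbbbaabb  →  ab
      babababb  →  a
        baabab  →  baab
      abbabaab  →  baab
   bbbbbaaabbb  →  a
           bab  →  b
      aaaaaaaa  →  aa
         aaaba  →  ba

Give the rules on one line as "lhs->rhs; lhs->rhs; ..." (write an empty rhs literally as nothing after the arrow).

aaa->; bab->b; bb->a; bbb->

  | bbbbbbaabaa => bbbaabaa => aabaa
  | baab
  | babaabbbbbba => baabbbbbba => baabbba => baaa => b
  | aaaabbbbaabb => abbbbaabb => abaabb => abaaa => ab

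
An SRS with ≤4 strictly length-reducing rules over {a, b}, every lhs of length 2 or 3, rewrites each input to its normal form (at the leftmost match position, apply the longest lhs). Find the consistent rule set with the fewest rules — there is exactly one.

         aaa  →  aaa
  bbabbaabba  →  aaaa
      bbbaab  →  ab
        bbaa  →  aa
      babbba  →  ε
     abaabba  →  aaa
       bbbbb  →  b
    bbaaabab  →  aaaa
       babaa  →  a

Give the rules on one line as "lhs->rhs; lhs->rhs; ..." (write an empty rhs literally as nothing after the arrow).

aab->aa; ba->; bb->

  | aaa
  | bbabbaabba => abbaabba => aaabba => aaaba => aaaa
  | bbbaab => baab => ab
  | bbaa => aa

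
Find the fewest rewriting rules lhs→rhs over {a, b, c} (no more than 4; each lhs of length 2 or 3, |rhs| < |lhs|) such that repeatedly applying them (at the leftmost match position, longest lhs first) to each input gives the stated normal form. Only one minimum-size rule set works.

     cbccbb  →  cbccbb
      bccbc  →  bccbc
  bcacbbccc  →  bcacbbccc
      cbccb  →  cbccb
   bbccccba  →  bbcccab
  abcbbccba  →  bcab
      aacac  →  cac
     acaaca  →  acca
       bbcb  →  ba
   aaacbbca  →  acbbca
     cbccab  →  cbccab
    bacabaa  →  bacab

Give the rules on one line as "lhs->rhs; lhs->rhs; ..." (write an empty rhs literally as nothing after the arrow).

  | cbccbb
  | bccbc
  | bcacbbccc
  | cbccb

aa->; bcb->a; cba->ab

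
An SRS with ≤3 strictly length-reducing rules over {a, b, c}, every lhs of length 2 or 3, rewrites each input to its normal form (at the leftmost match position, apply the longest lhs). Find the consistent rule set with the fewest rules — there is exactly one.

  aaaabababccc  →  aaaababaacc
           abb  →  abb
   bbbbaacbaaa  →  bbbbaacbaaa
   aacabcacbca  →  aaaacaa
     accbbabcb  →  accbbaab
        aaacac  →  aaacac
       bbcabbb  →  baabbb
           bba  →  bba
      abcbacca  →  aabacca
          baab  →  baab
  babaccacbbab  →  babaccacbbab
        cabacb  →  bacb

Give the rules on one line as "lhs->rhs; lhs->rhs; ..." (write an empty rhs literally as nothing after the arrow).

  | aaaabababccc => aaaababaacc
  | abb
  | bbbbaacbaaa
  | aacabcacbca => aabcacbca => aaaacbca => aaaacaa

bc->a; cab->b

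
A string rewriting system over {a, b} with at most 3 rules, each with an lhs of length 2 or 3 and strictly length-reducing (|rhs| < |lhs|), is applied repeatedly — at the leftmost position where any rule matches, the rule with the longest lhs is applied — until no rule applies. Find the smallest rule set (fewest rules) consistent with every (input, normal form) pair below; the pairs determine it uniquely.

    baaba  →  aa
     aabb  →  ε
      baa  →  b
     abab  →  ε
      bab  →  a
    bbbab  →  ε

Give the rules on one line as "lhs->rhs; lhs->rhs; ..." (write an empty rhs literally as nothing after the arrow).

ab->; ba->b; bb->a

  | baaba => baba => bba => aa
  | aabb => ab => ε
  | baa => ba => b
  | abab => ab => ε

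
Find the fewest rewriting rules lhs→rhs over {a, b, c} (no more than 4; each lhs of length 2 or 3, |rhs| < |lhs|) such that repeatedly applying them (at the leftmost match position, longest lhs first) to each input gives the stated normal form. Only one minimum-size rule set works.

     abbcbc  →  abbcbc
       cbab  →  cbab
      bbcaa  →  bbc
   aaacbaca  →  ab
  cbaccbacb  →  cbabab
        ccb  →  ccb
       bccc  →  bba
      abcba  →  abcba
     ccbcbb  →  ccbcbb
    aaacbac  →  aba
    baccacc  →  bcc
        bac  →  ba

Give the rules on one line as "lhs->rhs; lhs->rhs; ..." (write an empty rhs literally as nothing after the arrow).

aa->; ac->a; ccc->ba

  | abbcbc
  | cbab
  | bbcaa => bbc
  | aaacbaca => acbaca => abaca => abaa => ab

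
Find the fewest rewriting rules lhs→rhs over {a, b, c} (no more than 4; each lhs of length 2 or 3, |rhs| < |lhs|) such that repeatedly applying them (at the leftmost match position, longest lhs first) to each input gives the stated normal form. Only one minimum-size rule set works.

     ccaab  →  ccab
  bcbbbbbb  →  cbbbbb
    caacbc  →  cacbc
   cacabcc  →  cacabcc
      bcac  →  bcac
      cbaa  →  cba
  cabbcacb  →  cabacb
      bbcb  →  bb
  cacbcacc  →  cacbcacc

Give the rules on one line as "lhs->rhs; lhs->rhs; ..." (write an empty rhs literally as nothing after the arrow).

aa->a; bbc->b; bcb->c

  | ccaab => ccab
  | bcbbbbbb => cbbbbb
  | caacbc => cacbc
  | cacabcc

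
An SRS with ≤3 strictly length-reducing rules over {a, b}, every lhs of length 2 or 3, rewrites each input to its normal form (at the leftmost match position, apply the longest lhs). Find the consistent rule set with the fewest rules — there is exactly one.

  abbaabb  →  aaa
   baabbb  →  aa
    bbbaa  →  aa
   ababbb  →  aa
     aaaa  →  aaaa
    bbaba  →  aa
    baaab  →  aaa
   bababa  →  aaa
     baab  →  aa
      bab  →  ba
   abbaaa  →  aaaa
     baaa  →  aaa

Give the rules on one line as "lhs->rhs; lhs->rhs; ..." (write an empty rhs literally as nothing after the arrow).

ab->a; baa->aa

  | abbaabb => abaabb => aaabb => aaab => aaa
  | baabbb => aabbb => aabb => aab => aa
  | bbbaa => bbaa => baa => aa
  | ababbb => aabbb => aabb => aab => aa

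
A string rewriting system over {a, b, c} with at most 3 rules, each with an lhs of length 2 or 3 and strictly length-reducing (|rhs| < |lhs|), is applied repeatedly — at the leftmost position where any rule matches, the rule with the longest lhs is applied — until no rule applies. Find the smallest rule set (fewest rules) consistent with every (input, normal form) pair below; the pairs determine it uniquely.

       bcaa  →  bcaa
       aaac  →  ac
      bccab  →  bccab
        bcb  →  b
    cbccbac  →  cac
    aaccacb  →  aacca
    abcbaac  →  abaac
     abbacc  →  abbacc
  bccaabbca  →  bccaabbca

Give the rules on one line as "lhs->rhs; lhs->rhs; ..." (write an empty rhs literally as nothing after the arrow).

aaa->a; cb->

  | bcaa
  | aaac => ac
  | bccab
  | bcb => b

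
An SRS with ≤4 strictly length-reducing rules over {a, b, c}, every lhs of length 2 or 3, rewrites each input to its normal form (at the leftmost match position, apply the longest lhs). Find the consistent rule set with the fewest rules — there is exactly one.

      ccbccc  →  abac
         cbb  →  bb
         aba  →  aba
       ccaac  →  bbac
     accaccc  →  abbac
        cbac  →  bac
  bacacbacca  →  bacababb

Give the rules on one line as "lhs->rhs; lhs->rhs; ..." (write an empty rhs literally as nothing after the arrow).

cb->b; cc->a; cca->bb

  | ccbccc => abccc => abac
  | cbb => bb
  | aba
  | ccaac => bbac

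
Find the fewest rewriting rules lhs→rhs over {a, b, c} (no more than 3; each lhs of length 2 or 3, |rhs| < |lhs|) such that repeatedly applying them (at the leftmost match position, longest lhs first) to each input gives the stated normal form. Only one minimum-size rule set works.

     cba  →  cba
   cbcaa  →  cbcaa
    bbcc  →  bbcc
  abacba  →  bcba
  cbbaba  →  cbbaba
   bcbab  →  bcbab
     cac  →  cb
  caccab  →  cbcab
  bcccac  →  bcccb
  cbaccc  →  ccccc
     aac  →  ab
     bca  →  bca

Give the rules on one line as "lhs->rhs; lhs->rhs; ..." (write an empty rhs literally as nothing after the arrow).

ac->b; bac->cc

  | cba
  | cbcaa
  | bbcc
  | abacba => accba => bcba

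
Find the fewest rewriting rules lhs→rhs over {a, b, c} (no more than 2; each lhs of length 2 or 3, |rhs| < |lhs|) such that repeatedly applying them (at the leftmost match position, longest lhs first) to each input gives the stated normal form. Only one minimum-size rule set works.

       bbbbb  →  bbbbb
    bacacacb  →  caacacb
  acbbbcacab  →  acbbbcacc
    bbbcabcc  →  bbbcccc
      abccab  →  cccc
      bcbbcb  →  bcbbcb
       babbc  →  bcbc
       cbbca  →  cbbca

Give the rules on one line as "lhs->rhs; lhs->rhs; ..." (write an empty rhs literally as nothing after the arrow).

  | bbbbb
  | bacacacb => caacacb
  | acbbbcacab => acbbbcacc
  | bbbcabcc => bbbcccc

ab->c; bac->ca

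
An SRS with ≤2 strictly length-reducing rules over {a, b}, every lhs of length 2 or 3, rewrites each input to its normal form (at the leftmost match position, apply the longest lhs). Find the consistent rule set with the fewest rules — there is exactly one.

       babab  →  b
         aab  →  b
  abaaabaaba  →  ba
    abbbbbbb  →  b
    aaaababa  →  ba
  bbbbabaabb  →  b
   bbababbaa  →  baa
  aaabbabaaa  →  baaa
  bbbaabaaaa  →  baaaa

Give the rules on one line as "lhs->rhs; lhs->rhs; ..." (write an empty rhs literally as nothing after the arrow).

  | babab => bbab => bab => bb => b
  | aab => ab => b
  | abaaabaaba => baaabaaba => baabaaba => babaaba => bbaaba => baaba => baba => bba => ba
  | abbbbbbb => bbbbbbb => bbbbbb => bbbbb => bbbb => bbb => bb => b

ab->b; bb->b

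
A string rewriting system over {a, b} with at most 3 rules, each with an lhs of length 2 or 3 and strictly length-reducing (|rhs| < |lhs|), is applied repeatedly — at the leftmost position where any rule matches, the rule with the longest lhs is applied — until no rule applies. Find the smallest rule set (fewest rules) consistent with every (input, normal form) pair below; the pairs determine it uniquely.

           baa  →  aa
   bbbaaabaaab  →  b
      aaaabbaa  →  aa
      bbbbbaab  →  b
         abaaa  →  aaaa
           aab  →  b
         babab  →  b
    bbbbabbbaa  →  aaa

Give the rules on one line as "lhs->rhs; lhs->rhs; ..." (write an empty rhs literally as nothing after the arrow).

  | baa => aa
  | bbbaaabaaab => bbaaabaaab => baaabaaab => aaabaaab => abaaab => aaaab => aab => b
  | aaaabbaa => aabbaa => bbaa => baa => aa
  | bbbbbaab => bbbbaab => bbbaab => bbaab => baab => aab => b

aab->b; ba->a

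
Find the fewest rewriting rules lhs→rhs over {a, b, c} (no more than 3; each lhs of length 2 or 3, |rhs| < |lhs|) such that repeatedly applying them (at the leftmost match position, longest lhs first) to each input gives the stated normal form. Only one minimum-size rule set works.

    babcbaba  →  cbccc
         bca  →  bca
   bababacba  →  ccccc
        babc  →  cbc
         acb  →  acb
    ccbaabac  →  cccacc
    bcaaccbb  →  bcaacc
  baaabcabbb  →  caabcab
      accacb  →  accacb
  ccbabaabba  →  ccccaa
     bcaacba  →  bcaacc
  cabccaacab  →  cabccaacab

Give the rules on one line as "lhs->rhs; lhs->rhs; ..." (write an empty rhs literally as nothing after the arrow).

  | babcbaba => cbcbaba => cbccba => cbccc
  | bca
  | bababacba => cbabacba => ccbacba => ccccba => ccccc
  | babc => cbc

ba->c; bb->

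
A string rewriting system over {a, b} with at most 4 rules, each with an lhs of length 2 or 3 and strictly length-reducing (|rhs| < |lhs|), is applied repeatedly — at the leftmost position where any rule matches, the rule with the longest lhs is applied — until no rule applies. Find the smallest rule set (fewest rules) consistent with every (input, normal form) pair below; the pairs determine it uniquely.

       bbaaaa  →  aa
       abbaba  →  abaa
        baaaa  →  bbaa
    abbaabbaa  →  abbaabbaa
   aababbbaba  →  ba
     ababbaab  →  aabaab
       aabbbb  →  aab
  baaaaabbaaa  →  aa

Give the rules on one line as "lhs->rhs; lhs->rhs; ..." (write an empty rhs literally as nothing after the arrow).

  | bbaaaa => bbbaa => aa
  | abbaba => abaa
  | baaaa => bbaa
  | abbaabbaa

aaa->ba; bab->a; bbb->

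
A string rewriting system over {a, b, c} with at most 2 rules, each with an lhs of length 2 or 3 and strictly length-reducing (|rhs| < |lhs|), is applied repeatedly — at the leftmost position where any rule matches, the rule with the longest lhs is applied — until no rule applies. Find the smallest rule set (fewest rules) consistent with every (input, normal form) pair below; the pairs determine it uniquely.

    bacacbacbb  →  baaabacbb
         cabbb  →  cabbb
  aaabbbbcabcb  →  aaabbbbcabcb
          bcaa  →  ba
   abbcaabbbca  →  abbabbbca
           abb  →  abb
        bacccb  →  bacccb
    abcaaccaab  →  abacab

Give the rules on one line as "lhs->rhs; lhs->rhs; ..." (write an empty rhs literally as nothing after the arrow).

caa->a; cac->aa

  | bacacbacbb => baaabacbb
  | cabbb
  | aaabbbbcabcb
  | bcaa => ba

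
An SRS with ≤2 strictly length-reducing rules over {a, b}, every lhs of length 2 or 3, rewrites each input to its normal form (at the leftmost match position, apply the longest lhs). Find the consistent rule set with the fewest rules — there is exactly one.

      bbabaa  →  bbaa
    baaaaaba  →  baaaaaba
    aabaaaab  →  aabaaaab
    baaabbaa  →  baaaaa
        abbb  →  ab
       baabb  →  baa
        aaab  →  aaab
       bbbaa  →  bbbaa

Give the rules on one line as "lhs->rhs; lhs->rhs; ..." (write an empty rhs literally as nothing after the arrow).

abb->a; bab->b

  | bbabaa => bbaa
  | baaaaaba
  | aabaaaab
  | baaabbaa => baaaaa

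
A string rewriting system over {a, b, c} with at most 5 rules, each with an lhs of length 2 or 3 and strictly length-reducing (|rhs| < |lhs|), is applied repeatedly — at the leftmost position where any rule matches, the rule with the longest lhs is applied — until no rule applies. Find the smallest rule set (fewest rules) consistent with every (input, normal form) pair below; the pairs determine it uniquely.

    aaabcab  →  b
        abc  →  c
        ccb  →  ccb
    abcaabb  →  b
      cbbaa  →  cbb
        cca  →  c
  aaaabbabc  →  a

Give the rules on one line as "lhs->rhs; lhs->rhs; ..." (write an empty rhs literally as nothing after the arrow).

aa->; ab->; bbc->a; ca->

  | aaabcab => abcab => cab => b
  | abc => c
  | ccb
  | abcaabb => caabb => abb => b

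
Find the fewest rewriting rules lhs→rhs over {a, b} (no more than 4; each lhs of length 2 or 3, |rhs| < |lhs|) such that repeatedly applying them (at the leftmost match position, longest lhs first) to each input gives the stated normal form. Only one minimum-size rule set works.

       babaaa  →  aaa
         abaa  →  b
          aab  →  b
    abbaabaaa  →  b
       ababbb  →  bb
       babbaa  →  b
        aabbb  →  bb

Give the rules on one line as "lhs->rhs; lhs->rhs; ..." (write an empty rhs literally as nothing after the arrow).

  | babaaa => aaa
  | abaa => baa => ba => b
  | aab => ab => b
  | abbaabaaa => bbaabaaa => bbabaaa => baaa => baa => ba => b

ab->b; ba->b; bab->; bbb->bb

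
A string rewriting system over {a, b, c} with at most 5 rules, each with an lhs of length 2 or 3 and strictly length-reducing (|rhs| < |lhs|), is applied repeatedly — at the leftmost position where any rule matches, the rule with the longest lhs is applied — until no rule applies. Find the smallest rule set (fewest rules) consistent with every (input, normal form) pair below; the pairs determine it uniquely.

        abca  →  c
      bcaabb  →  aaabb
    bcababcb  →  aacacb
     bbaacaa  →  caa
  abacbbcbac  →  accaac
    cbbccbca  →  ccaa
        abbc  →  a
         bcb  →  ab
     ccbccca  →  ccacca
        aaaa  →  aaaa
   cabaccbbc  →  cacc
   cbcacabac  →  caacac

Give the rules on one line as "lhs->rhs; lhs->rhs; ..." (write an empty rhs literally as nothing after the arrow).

  | abca => cba => c
  | bcaabb => aaabb
  | bcababcb => aababcb => aacacb
  | bbaacaa => bacaa => caa

abc->cb; ba->; bab->ca; bc->a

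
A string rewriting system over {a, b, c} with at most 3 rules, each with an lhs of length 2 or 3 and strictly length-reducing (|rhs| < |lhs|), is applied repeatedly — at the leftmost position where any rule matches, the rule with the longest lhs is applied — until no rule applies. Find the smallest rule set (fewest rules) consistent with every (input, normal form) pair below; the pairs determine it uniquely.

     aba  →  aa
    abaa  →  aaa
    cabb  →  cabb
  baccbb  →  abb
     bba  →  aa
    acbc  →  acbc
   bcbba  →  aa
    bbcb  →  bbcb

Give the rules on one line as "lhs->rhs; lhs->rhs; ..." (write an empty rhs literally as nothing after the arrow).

  | aba => aa
  | abaa => aaa
  | cabb
  | baccbb => accbb => acbb => abb

ba->a; bba->aa; cbb->bb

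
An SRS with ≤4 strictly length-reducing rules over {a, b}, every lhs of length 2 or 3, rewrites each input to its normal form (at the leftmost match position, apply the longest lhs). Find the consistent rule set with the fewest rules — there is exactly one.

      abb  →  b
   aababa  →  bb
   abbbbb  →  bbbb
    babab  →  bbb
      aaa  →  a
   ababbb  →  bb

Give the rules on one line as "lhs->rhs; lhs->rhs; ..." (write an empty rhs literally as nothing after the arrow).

aa->; ab->; ba->b

  | abb => b
  | aababa => baba => bba => bb
  | abbbbb => bbbb
  | babab => bbab => bbb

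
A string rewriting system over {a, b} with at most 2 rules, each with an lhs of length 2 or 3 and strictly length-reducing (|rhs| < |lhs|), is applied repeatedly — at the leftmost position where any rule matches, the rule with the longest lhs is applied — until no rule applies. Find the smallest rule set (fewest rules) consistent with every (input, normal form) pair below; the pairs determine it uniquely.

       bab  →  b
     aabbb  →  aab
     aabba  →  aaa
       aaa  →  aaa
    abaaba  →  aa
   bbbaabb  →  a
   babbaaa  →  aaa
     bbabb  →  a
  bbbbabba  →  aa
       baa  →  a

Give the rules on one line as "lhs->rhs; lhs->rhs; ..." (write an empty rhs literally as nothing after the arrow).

ba->; bb->

  | bab => b
  | aabbb => aab
  | aabba => aaa
  | aaa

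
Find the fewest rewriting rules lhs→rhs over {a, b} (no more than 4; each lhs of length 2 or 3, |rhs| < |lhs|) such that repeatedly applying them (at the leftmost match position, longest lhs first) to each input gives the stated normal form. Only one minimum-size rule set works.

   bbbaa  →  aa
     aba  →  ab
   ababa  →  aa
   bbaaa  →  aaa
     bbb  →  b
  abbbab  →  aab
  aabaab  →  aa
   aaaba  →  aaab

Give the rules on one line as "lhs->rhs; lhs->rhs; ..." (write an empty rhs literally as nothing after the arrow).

  | bbbaa => bbaa => aa
  | aba => ab
  | ababa => aa
  | bbaaa => aaa

ba->b; bab->; bb->b; bba->a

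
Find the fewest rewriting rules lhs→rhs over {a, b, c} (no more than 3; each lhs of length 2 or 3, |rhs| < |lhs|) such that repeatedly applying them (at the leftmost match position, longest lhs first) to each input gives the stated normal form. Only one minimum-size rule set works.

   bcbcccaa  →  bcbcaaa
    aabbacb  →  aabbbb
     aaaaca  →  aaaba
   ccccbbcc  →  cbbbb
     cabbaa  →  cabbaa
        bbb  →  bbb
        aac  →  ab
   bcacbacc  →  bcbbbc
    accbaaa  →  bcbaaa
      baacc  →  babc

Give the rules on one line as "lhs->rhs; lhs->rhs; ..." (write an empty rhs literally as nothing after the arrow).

ac->b; cc->b; ccc->ca

  | bcbcccaa => bcbcaaa
  | aabbacb => aabbbb
  | aaaaca => aaaba
  | ccccbbcc => cacbbcc => cbbbcc => cbbbb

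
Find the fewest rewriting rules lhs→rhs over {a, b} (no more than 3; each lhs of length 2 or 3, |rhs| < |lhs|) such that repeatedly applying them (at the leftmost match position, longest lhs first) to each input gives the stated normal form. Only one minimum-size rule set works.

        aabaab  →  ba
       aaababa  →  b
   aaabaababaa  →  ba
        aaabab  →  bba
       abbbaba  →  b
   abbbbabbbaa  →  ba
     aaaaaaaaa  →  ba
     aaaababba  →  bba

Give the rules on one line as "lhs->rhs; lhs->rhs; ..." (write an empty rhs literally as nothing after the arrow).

aaa->b; ab->a; baa->

  | aabaab => aaaab => bab => ba
  | aaababa => bbaba => bbaa => b
  | aaabaababaa => bbaababaa => bbabaa => bbaaa => ba
  | aaabab => bbab => bba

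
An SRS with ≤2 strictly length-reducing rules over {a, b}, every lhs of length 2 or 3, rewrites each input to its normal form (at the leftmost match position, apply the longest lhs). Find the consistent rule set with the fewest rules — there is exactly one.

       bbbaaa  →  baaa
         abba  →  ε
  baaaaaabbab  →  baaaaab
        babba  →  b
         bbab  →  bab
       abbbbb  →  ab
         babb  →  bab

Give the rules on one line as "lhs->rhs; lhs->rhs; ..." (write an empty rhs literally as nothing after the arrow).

aba->; bb->b

  | bbbaaa => bbaaa => baaa
  | abba => aba => ε
  | baaaaaabbab => baaaaaabab => baaaaab
  | babba => baba => b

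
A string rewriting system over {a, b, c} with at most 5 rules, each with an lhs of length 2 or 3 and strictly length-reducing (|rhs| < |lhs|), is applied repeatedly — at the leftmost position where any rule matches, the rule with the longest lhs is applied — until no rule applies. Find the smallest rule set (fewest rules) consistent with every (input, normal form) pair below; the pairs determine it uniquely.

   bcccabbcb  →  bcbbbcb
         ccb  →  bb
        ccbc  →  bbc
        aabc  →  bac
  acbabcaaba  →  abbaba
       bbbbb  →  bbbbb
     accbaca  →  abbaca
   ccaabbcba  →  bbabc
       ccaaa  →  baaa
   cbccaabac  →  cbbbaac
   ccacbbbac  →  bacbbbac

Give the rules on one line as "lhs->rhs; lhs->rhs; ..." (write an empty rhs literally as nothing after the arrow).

  | bcccabbcb => bbcabbcb => bcbbbcb
  | ccb => bb
  | ccbc => bbc
  | aabc => bac

aab->ba; bca->cb; cba->c; cc->b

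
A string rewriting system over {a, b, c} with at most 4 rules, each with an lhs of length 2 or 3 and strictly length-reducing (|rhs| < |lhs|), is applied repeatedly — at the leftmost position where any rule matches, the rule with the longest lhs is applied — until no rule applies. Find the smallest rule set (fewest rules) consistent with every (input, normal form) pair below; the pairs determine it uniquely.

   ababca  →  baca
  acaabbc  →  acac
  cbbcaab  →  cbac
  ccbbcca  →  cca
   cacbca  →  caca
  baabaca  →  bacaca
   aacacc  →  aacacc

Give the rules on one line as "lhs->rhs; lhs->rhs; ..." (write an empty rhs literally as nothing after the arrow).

ab->c; bc->; cab->ba

  | ababca => cabca => baca
  | acaabbc => acacbc => acac
  | cbbcaab => cbaab => cbac
  | ccbbcca => ccbca => cca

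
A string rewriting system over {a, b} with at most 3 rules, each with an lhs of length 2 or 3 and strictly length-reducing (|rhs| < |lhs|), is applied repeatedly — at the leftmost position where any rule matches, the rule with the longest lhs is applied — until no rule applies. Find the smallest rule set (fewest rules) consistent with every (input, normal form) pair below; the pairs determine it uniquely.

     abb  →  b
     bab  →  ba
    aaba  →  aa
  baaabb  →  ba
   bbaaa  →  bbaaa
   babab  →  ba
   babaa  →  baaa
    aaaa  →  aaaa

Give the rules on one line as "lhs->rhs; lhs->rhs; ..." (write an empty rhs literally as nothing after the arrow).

  | abb => b
  | bab => ba
  | aaba => aa
  | baaabb => baab => ba

ab->; bab->ba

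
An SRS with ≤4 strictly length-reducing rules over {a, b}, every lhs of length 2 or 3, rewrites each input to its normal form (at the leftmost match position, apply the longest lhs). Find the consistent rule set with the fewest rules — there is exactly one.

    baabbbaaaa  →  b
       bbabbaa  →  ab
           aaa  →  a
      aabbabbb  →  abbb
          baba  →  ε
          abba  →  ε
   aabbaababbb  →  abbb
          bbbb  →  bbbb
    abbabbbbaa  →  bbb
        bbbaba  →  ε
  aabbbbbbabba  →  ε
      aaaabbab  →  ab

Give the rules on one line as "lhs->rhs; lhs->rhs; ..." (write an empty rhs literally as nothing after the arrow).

  | baabbbaaaa => bbbaaaa => bbaa => b
  | bbabbaa => babbaa => abbaa => ab
  | aaa => a
  | aabbabbb => bbabbb => babbb => abbb

aa->; ba->a; baa->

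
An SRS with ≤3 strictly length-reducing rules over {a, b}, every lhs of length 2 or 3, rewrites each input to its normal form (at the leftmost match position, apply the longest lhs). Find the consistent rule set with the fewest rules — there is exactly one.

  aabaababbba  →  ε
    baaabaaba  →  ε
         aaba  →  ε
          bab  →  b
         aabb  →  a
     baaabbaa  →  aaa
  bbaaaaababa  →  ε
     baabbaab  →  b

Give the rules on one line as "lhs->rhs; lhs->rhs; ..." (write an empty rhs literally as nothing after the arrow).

  | aabaababbba => abaababbba => baababbba => ababbba => babbba => bbba => aba => ba => ε
  | baaabaaba => aabaaba => abaaba => baaba => aba => ba => ε
  | aaba => aba => ba => ε
  | bab => b

ab->b; ba->; bb->a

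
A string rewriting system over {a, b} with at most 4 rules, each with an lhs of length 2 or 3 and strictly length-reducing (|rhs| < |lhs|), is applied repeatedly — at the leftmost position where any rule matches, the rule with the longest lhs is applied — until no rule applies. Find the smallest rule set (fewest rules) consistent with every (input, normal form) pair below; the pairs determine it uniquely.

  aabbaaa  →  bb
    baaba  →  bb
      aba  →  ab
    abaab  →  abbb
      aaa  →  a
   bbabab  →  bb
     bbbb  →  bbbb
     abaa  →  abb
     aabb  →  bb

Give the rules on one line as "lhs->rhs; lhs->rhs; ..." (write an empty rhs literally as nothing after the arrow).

  | aabbaaa => bbaaa => baa => bb
  | baaba => bbba => bb
  | aba => ab
  | abaab => abbb

aa->; ba->b; baa->bb; bba->b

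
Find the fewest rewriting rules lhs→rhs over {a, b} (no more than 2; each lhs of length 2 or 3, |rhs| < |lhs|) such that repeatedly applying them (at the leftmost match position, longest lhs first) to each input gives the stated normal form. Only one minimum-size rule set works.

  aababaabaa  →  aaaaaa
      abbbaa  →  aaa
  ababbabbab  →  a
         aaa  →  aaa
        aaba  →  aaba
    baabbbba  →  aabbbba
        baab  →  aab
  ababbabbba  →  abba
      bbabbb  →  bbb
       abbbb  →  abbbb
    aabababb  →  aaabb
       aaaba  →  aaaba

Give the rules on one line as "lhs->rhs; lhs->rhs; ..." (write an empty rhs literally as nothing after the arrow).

  | aababaabaa => aaaabaa => aaaaaa
  | abbbaa => abbaa => abaa => aaa
  | ababbabbab => ababbab => abab => a
  | aaa

baa->aa; bab->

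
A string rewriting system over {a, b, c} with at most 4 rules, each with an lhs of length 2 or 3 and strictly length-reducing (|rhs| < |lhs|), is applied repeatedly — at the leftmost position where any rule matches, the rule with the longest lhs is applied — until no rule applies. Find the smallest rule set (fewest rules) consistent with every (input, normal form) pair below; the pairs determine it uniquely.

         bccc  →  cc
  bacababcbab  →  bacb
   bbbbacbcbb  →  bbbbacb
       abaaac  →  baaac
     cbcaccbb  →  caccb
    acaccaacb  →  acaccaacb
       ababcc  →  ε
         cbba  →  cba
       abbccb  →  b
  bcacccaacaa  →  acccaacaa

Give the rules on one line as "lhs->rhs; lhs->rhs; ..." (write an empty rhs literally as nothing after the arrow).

  | bccc => cc
  | bacababcbab => bacbabcbab => bacbbcbab => bacbcbab => bacbab => bacbb => bacb
  | bbbbacbcbb => bbbbacbb => bbbbacb
  | abaaac => baaac

ab->b; bc->; cbb->cb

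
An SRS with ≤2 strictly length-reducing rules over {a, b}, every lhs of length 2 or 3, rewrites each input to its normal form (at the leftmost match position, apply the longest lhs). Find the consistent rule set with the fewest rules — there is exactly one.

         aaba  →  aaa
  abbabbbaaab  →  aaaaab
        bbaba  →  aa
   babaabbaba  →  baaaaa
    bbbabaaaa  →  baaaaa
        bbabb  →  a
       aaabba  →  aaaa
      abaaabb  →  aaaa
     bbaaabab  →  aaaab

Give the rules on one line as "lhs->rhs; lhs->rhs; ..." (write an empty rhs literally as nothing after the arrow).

aba->aa; bb->

  | aaba => aaa
  | abbabbbaaab => aabbbaaab => aabaaab => aaaaab
  | bbaba => aba => aa
  | babaabbaba => baaabbaba => baaaaba => baaaaa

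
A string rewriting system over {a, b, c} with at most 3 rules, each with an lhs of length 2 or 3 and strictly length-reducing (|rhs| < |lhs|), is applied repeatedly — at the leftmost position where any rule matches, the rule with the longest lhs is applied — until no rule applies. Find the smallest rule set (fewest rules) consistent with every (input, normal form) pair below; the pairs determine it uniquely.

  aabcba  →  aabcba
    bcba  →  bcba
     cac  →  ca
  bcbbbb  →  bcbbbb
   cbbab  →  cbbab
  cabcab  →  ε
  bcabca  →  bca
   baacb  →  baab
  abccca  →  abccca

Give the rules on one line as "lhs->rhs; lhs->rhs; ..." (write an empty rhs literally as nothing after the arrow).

ac->a; cab->

  | aabcba
  | bcba
  | cac => ca
  | bcbbbb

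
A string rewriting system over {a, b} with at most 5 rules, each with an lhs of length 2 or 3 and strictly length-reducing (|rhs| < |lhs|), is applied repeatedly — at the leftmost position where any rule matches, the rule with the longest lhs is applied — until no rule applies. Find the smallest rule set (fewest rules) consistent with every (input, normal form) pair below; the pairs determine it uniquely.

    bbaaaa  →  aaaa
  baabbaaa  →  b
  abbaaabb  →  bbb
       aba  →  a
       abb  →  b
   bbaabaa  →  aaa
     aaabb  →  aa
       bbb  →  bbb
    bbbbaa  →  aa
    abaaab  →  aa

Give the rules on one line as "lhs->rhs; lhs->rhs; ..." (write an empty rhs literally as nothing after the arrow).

ab->; abb->ba; ba->b; bba->a

  | bbaaaa => aaaa
  | baabbaaa => babbaaa => bbbaaa => baaa => baa => ba => b
  | abbaaabb => baaaabb => baaabb => baabb => babb => bbb
  | aba => a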